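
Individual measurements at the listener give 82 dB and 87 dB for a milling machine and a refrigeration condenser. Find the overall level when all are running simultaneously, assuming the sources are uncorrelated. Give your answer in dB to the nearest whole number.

88 dB

For uncorrelated sources the intensities add, so convert each level to linear form, sum, and take 10·log₁₀ of the total.
Σ 10^(L/10) = 10^(82/10) + 10^(87/10) = 6.597e+08.
L_total = 10·log₁₀(6.597e+08) = 88.19 dB.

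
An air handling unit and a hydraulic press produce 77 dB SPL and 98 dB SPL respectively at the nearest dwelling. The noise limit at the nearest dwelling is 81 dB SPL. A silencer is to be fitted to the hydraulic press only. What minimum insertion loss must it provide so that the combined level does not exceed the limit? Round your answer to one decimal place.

The untreated sources together contribute 10^(77/10) = 5.012e+07, i.e. 77.00 dB SPL.
The limit corresponds to 10^(81/10) = 1.259e+08; subtracting the fixed part leaves 7.577e+07 for the hydraulic press, i.e. 78.80 dB SPL.
Required insertion loss = 98 − 78.80 = 19.20 dB.

19.2 dB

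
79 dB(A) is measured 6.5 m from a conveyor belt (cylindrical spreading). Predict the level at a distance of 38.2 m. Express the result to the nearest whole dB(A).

71 dB(A)

Line-source attenuation: ΔL = 10·log₁₀(r₂/r₁) = 10·log₁₀(38.2/6.5) = 7.692 dB.
L₂ = 79 − 10·log₁₀(38.2/6.5) = 79 − 7.692 = 71.31 dB(A).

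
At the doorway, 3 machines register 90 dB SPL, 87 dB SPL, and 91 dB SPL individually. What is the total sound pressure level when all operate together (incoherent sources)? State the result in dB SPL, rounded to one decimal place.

94.4 dB SPL

Incoherent sources combine by intensity addition: L_total = 10·log₁₀(Σ 10^(L_i/10)).
Σ 10^(L/10) = 10^(90/10) + 10^(87/10) + 10^(91/10) = 2.760e+09.
L_total = 10·log₁₀(2.760e+09) = 94.41 dB SPL.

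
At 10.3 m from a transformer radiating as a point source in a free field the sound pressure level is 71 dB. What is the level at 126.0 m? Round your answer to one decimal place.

49.2 dB

Spherical spreading from a point source gives a 20·log₁₀(r₂/r₁) drop.
L₂ = 71 − 20·log₁₀(126.0/10.3) = 71 − 21.751 = 49.25 dB.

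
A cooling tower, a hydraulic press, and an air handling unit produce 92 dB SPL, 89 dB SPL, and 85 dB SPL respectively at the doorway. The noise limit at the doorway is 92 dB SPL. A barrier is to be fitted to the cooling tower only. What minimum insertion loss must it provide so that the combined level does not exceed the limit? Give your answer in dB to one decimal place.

5.2 dB

Everything except the cooling tower sums to 10^(89/10) + 10^(85/10) = 1.111e+09 in linear terms, 90.46 dB SPL.
To meet 92 dB SPL overall, the treated cooling tower may contribute at most 10^(92/10) − 1.111e+09 = 4.743e+08, i.e. 86.76 dB SPL.
So the cooling tower must be reduced from 92 to 86.76 dB SPL: IL = 5.24 dB.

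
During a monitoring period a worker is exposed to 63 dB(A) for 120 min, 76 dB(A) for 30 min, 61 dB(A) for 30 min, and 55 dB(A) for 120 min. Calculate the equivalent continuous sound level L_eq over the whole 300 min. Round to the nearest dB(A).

67 dB(A)

The energy average is taken in the linear domain: L_eq = 10·log₁₀[(Σ tᵢ·10^(Lᵢ/10))/T], T = 300 min.
Σ tᵢ·10^(Lᵢ/10) = 120·10^(63/10) + 30·10^(76/10) + 30·10^(61/10) + 120·10^(55/10) = 1.509e+09.
L_eq = 10·log₁₀(1.509e+09/300) = 67.02 dB(A).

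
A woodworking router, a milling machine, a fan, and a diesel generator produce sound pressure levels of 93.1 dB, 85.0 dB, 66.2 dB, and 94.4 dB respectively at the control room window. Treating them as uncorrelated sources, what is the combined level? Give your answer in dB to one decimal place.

Incoherent sources combine by intensity addition: L_total = 10·log₁₀(Σ 10^(L_i/10)).
Σ 10^(L/10) = 10^(93.1/10) + 10^(85.0/10) + 10^(66.2/10) + 10^(94.4/10) = 5.116e+09.
L_total = 10·log₁₀(5.116e+09) = 97.09 dB.

97.1 dB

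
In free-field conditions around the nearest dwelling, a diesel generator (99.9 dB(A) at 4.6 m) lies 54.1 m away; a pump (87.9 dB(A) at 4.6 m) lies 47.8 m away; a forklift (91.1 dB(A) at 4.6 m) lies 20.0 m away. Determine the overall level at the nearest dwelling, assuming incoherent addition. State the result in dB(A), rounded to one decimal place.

First find each source's level at the receiver (point-source: −20·log₁₀(r/r_ref)), then combine on an intensity basis.
diesel generator: 99.9 − 20·log₁₀(54.1/4.6) = 99.9 − 21.41 = 78.49 dB(A).
pump: 87.9 − 20·log₁₀(47.8/4.6) = 87.9 − 20.33 = 67.57 dB(A).
forklift: 91.1 − 20·log₁₀(20.0/4.6) = 91.1 − 12.77 = 78.33 dB(A).
Σ 10^(L/10) = 1.445e+08 → L_total = 10·log₁₀(1.445e+08) = 81.60 dB(A).

81.6 dB(A)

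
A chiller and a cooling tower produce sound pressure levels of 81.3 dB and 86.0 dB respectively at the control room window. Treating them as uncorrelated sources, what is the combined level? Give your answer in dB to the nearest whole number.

For uncorrelated sources the intensities add, so convert each level to linear form, sum, and take 10·log₁₀ of the total.
Σ 10^(L/10) = 10^(81.3/10) + 10^(86.0/10) = 5.330e+08.
L_total = 10·log₁₀(5.330e+08) = 87.27 dB.

87 dB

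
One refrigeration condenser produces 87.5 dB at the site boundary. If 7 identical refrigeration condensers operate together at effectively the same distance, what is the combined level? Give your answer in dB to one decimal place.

With 7 equal, uncorrelated contributions the intensity is 7× that of one unit, giving a rise of 10·log₁₀ 7.
L_total = 87.5 + 10·log₁₀(7) = 87.5 + 8.451 = 95.95 dB.

96.0 dB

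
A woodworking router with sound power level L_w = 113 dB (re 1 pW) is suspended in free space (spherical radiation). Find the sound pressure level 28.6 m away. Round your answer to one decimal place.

L_p = L_w − 10·log₁₀(4π·r²) with r = 28.6 m.
4π·r² = 1.028e+04 m², 10·log₁₀ of that is 40.119 dB.
L_p = 113 − 40.119 = 72.88 dB.

72.9 dB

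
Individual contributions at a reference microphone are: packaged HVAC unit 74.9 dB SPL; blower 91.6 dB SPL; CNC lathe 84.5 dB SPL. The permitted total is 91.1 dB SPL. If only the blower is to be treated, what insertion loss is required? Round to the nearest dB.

2 dB

Fixed contribution from the other sources: Σ 10^(L/10) = 10^(74.9/10) + 10^(84.5/10) = 3.127e+08 (84.95 dB SPL).
To meet 91.1 dB SPL overall, the treated blower may contribute at most 10^(91.1/10) − 3.127e+08 = 9.755e+08, i.e. 89.89 dB SPL.
Required insertion loss = 91.6 − 89.89 = 1.71 dB.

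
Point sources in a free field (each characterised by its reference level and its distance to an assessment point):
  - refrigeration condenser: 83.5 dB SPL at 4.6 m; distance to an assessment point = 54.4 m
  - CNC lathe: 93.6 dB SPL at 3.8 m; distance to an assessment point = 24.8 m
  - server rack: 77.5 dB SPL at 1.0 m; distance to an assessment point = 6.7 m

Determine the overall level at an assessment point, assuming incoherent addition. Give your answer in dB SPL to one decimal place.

First find each source's level at the receiver (point-source: −20·log₁₀(r/r_ref)), then combine on an intensity basis.
refrigeration condenser: 83.5 − 20·log₁₀(54.4/4.6) = 83.5 − 21.46 = 62.04 dB SPL.
CNC lathe: 93.6 − 20·log₁₀(24.8/3.8) = 93.6 − 16.29 = 77.31 dB SPL.
server rack: 77.5 − 20·log₁₀(6.7/1.0) = 77.5 − 16.52 = 60.98 dB SPL.
Σ 10^(L/10) = 5.664e+07 → L_total = 10·log₁₀(5.664e+07) = 77.53 dB SPL.

77.5 dB SPL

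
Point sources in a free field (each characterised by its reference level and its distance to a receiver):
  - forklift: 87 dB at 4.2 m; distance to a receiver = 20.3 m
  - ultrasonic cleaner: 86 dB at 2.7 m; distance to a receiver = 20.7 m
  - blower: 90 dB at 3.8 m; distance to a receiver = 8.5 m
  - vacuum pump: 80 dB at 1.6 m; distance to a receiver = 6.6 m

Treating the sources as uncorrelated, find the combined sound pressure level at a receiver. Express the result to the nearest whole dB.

84 dB

First find each source's level at the receiver (point-source: −20·log₁₀(r/r_ref)), then combine on an intensity basis.
forklift: 87 − 20·log₁₀(20.3/4.2) = 87 − 13.68 = 73.32 dB.
ultrasonic cleaner: 86 − 20·log₁₀(20.7/2.7) = 86 − 17.69 = 68.31 dB.
blower: 90 − 20·log₁₀(8.5/3.8) = 90 − 6.99 = 83.01 dB.
vacuum pump: 80 − 20·log₁₀(6.6/1.6) = 80 − 12.31 = 67.69 dB.
Σ 10^(L/10) = 2.340e+08 → L_total = 10·log₁₀(2.340e+08) = 83.69 dB.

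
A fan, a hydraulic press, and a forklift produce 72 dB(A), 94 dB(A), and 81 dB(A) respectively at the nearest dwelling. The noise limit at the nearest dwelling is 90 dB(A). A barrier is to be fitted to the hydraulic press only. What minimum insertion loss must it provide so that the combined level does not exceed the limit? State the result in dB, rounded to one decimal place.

4.7 dB

Fixed contribution from the other sources: Σ 10^(L/10) = 10^(72/10) + 10^(81/10) = 1.417e+08 (81.51 dB(A)).
To meet 90 dB(A) overall, the treated hydraulic press may contribute at most 10^(90/10) − 1.417e+08 = 8.583e+08, i.e. 89.34 dB(A).
Required insertion loss = 94 − 89.34 = 4.66 dB.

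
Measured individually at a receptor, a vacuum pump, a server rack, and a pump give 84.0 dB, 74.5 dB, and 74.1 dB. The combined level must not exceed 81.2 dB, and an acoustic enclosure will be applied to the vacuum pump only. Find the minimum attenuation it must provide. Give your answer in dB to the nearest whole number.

Fixed contribution from the other sources: Σ 10^(L/10) = 10^(74.5/10) + 10^(74.1/10) = 5.389e+07 (77.31 dB).
The limit corresponds to 10^(81.2/10) = 1.318e+08; subtracting the fixed part leaves 7.794e+07 for the vacuum pump, i.e. 78.92 dB.
So the vacuum pump must be reduced from 84.0 to 78.92 dB: IL = 5.08 dB.

5 dB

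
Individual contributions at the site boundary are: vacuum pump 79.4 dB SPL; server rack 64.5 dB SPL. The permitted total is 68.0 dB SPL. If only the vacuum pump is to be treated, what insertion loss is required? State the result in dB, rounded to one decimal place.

The untreated sources together contribute 10^(64.5/10) = 2.818e+06, i.e. 64.50 dB SPL.
To meet 68.0 dB SPL overall, the treated vacuum pump may contribute at most 10^(68.0/10) − 2.818e+06 = 3.491e+06, i.e. 65.43 dB SPL.
Required insertion loss = 79.4 − 65.43 = 13.97 dB.

14.0 dB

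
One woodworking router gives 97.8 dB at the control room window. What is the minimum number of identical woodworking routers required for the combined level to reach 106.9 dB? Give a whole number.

N identical sources give L₁ + 10·log₁₀ N, so require 10·log₁₀ N ≥ 106.9 − 97.8 = 9.1 dB.
N ≥ 10^(9.1/10) = 8.128, so N = 9.

9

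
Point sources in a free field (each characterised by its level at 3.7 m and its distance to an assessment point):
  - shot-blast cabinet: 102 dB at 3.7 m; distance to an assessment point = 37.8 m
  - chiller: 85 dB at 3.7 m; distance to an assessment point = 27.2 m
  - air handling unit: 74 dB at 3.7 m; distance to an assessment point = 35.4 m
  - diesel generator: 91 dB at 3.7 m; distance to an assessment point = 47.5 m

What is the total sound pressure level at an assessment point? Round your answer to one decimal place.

First find each source's level at the receiver (point-source: −20·log₁₀(r/r_ref)), then combine on an intensity basis.
shot-blast cabinet: 102 − 20·log₁₀(37.8/3.7) = 102 − 20.19 = 81.81 dB.
chiller: 85 − 20·log₁₀(27.2/3.7) = 85 − 17.33 = 67.67 dB.
air handling unit: 74 − 20·log₁₀(35.4/3.7) = 74 − 19.62 = 54.38 dB.
diesel generator: 91 − 20·log₁₀(47.5/3.7) = 91 − 22.17 = 68.83 dB.
Σ 10^(L/10) = 1.656e+08 → L_total = 10·log₁₀(1.656e+08) = 82.19 dB.

82.2 dB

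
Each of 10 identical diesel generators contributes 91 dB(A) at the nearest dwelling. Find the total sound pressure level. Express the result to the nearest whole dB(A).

L_total = L₁ + 10·log₁₀ N for N identical incoherent sources.
L_total = 91 + 10·log₁₀(10) = 91 + 10.000 = 101.00 dB(A).

101 dB(A)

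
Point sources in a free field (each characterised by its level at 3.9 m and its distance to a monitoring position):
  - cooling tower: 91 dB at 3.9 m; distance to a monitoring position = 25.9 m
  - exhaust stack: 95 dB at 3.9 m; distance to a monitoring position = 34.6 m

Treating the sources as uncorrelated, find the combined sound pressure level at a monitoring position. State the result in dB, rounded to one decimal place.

78.4 dB

Propagate each source to the receiver with L = L_ref − 20·log₁₀(r/r_ref), then add intensities.
cooling tower: 91 − 20·log₁₀(25.9/3.9) = 91 − 16.44 = 74.56 dB.
exhaust stack: 95 − 20·log₁₀(34.6/3.9) = 95 − 18.96 = 76.04 dB.
Σ 10^(L/10) = 6.872e+07 → L_total = 10·log₁₀(6.872e+07) = 78.37 dB.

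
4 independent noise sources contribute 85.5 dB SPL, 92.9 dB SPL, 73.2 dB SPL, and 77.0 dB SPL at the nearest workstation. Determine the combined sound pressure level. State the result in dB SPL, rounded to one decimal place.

93.8 dB SPL

For uncorrelated sources the intensities add, so convert each level to linear form, sum, and take 10·log₁₀ of the total.
Σ 10^(L/10) = 10^(85.5/10) + 10^(92.9/10) + 10^(73.2/10) + 10^(77.0/10) = 2.376e+09.
L_total = 10·log₁₀(2.376e+09) = 93.76 dB SPL.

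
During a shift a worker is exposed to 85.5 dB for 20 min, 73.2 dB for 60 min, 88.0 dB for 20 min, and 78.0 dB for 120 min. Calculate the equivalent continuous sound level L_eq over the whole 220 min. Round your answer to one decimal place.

The energy average is taken in the linear domain: L_eq = 10·log₁₀[(Σ tᵢ·10^(Lᵢ/10))/T], T = 220 min.
Σ tᵢ·10^(Lᵢ/10) = 20·10^(85.5/10) + 60·10^(73.2/10) + 20·10^(88.0/10) + 120·10^(78.0/10) = 2.854e+10.
L_eq = 10·log₁₀(2.854e+10/220) = 81.13 dB.

81.1 dB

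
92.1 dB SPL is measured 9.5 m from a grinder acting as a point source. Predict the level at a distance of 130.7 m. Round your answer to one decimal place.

Spherical spreading from a point source gives a 20·log₁₀(r₂/r₁) drop.
L₂ = 92.1 − 20·log₁₀(130.7/9.5) = 92.1 − 22.771 = 69.33 dB SPL.

69.3 dB SPL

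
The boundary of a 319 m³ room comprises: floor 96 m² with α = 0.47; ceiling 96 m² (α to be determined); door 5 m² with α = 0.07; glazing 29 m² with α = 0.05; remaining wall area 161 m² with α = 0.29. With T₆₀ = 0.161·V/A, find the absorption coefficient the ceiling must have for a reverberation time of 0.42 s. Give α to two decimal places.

Required total absorption A = 0.161·319/0.42 = 122.28 m².
Absorption from the other surfaces = 96·0.47 + 5·0.07 + 29·0.05 + 161·0.29 = 93.61 m², so the ceiling must supply 28.67 m² over 96 m².
α = 28.67/96 = 0.299.

0.30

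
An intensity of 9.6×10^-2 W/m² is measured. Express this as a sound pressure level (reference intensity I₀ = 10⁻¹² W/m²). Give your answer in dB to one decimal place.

109.8 dB

Dividing by I₀ shifts the exponent by 12: I/I₀ = 9.6×10^10.
L = 10·(0.9823 + 10) = 109.82 dB.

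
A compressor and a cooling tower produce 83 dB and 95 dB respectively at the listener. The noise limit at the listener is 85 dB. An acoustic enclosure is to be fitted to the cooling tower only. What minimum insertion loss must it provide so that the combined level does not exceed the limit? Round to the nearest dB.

14 dB

Fixed contribution from the other source: Σ 10^(L/10) = 10^(83/10) = 1.995e+08 (83.00 dB).
The limit corresponds to 10^(85/10) = 3.162e+08; subtracting the fixed part leaves 1.167e+08 for the cooling tower, i.e. 80.67 dB.
So the cooling tower must be reduced from 95 to 80.67 dB: IL = 14.33 dB.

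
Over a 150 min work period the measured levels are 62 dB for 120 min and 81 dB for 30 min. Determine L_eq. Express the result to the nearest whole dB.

74 dB

Weight each interval's intensity by its duration and average over T = 150 min:
Σ tᵢ·10^(Lᵢ/10) = 120·10^(62/10) + 30·10^(81/10) = 3.967e+09.
L_eq = 10·log₁₀(3.967e+09/150) = 74.22 dB.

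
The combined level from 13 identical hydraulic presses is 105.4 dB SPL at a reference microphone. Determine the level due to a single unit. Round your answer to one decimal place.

94.3 dB SPL

For N identical incoherent sources L_total = L₁ + 10·log₁₀ N, so L₁ = 105.4 − 10·log₁₀(13) = 105.4 − 11.139.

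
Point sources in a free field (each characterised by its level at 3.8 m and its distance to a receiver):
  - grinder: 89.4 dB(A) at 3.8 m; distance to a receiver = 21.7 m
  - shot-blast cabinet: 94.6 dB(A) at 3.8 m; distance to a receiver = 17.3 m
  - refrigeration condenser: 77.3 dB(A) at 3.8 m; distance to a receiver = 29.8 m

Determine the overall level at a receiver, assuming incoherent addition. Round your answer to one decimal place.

82.2 dB(A)

Propagate each source to the receiver with L = L_ref − 20·log₁₀(r/r_ref), then add intensities.
grinder: 89.4 − 20·log₁₀(21.7/3.8) = 89.4 − 15.13 = 74.27 dB(A).
shot-blast cabinet: 94.6 − 20·log₁₀(17.3/3.8) = 94.6 − 13.17 = 81.43 dB(A).
refrigeration condenser: 77.3 − 20·log₁₀(29.8/3.8) = 77.3 − 17.89 = 59.41 dB(A).
Σ 10^(L/10) = 1.667e+08 → L_total = 10·log₁₀(1.667e+08) = 82.22 dB(A).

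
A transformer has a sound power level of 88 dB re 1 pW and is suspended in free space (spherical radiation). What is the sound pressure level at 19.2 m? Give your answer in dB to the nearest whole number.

Free-field spherical radiation: L_p = L_w − 10·log₁₀(4π·r²), r = 19.2 m.
4π·r² = 4632 m², 10·log₁₀ of that is 36.658 dB.
L_p = 88 − 36.658 = 51.34 dB.

51 dB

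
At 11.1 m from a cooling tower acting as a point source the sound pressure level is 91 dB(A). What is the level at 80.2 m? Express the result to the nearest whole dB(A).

74 dB(A)

For a point source, L₂ = L₁ − 20·log₁₀(r₂/r₁).
L₂ = 91 − 20·log₁₀(80.2/11.1) = 91 − 17.177 = 73.82 dB(A).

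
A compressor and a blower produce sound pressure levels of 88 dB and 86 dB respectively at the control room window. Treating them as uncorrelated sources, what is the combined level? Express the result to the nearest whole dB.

90 dB

Incoherent sources combine by intensity addition: L_total = 10·log₁₀(Σ 10^(L_i/10)).
Σ 10^(L/10) = 10^(88/10) + 10^(86/10) = 1.029e+09.
L_total = 10·log₁₀(1.029e+09) = 90.12 dB.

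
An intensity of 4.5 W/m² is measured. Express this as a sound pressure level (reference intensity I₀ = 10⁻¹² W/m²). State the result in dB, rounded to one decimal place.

I/I₀ = 4.5/10⁻¹² = 4.5×10^12, and L = 10·log₁₀(I/I₀).
L = 10·(0.6532 + 12) = 126.53 dB.

126.5 dB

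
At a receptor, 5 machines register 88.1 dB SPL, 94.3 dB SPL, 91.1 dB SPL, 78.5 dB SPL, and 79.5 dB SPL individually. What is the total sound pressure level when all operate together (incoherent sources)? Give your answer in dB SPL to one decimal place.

Incoherent sources combine by intensity addition: L_total = 10·log₁₀(Σ 10^(L_i/10)).
Σ 10^(L/10) = 10^(88.1/10) + 10^(94.3/10) + 10^(91.1/10) + 10^(78.5/10) + 10^(79.5/10) = 4.785e+09.
L_total = 10·log₁₀(4.785e+09) = 96.80 dB SPL.

96.8 dB SPL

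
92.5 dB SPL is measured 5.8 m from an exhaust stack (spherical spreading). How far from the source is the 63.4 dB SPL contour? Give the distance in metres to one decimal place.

165.4 m

For a point source L₁ − L₂ = 20·log₁₀(r₂/r₁), so r₂ = r₁·10^((L₁−L₂)/20).
r₂ = 5.8·10^((92.5−63.4)/20) = 5.8·10^(29.1/20) = 165.36 m.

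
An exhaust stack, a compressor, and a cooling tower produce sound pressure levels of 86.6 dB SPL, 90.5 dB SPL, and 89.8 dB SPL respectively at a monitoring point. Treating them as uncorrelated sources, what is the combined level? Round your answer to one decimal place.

94.0 dB SPL

For uncorrelated sources the intensities add, so convert each level to linear form, sum, and take 10·log₁₀ of the total.
Σ 10^(L/10) = 10^(86.6/10) + 10^(90.5/10) + 10^(89.8/10) = 2.534e+09.
L_total = 10·log₁₀(2.534e+09) = 94.04 dB SPL.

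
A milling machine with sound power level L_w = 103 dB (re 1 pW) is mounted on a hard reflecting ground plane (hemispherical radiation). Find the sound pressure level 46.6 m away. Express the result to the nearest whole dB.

62 dB

Free-field hemispherical radiation: L_p = L_w − 10·log₁₀(2π·r²), r = 46.6 m.
2π·r² = 1.364e+04 m², 10·log₁₀ of that is 41.350 dB.
L_p = 103 − 41.350 = 61.65 dB.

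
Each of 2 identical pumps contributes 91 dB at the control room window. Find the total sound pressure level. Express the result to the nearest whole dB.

N identical incoherent sources raise the level by 10·log₁₀ N.
L_total = 91 + 10·log₁₀(2) = 91 + 3.010 = 94.01 dB.

94 dB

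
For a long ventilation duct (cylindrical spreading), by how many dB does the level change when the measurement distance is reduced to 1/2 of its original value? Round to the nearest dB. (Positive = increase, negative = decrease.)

Line-source spreading: ΔL = −10·log₁₀(r₂/r₁).
ΔL = −10·log₁₀(0.5) = +3.01 dB.

+3 dB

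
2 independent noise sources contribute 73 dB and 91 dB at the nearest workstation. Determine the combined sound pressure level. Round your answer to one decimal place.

Incoherent sources combine by intensity addition: L_total = 10·log₁₀(Σ 10^(L_i/10)).
Σ 10^(L/10) = 10^(73/10) + 10^(91/10) = 1.279e+09.
L_total = 10·log₁₀(1.279e+09) = 91.07 dB.

91.1 dB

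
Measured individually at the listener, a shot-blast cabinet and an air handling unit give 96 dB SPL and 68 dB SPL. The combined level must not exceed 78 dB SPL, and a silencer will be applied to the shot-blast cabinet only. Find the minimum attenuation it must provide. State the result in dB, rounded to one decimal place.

Fixed contribution from the other source: Σ 10^(L/10) = 10^(68/10) = 6.310e+06 (68.00 dB SPL).
The limit corresponds to 10^(78/10) = 6.310e+07; subtracting the fixed part leaves 5.679e+07 for the shot-blast cabinet, i.e. 77.54 dB SPL.
So the shot-blast cabinet must be reduced from 96 to 77.54 dB SPL: IL = 18.46 dB.

18.5 dB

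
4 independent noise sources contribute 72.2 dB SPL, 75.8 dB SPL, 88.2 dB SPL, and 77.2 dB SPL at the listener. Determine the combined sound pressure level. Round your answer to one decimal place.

For uncorrelated sources the intensities add, so convert each level to linear form, sum, and take 10·log₁₀ of the total.
Σ 10^(L/10) = 10^(72.2/10) + 10^(75.8/10) + 10^(88.2/10) + 10^(77.2/10) = 7.678e+08.
L_total = 10·log₁₀(7.678e+08) = 88.85 dB SPL.

88.9 dB SPL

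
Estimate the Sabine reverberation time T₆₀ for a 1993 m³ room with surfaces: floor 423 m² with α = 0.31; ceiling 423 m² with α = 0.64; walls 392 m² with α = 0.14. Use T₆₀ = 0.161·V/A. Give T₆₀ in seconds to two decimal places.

Total absorption A = 423·0.31 + 423·0.64 + 392·0.14 = 456.73 m² sabins.
T₆₀ = 0.161·V/A = 0.161·1993/456.73 = 0.703 s.

0.70 s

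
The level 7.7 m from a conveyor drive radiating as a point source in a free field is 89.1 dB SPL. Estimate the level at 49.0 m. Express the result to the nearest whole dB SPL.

Spherical spreading from a point source gives a 20·log₁₀(r₂/r₁) drop.
L₂ = 89.1 − 20·log₁₀(49.0/7.7) = 89.1 − 16.074 = 73.03 dB SPL.

73 dB SPL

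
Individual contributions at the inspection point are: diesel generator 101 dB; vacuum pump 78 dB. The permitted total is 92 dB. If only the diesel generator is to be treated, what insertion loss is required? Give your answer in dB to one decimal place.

9.2 dB

Fixed contribution from the other source: Σ 10^(L/10) = 10^(78/10) = 6.310e+07 (78.00 dB).
The limit corresponds to 10^(92/10) = 1.585e+09; subtracting the fixed part leaves 1.522e+09 for the diesel generator, i.e. 91.82 dB.
Required insertion loss = 101 − 91.82 = 9.18 dB.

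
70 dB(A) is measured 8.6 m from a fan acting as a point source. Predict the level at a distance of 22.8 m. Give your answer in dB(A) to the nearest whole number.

62 dB(A)

Spherical spreading from a point source gives a 20·log₁₀(r₂/r₁) drop.
L₂ = 70 − 20·log₁₀(22.8/8.6) = 70 − 8.469 = 61.53 dB(A).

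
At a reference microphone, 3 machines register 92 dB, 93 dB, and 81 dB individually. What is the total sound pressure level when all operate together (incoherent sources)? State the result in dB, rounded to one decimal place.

95.7 dB

Incoherent sources combine by intensity addition: L_total = 10·log₁₀(Σ 10^(L_i/10)).
Σ 10^(L/10) = 10^(92/10) + 10^(93/10) + 10^(81/10) = 3.706e+09.
L_total = 10·log₁₀(3.706e+09) = 95.69 dB.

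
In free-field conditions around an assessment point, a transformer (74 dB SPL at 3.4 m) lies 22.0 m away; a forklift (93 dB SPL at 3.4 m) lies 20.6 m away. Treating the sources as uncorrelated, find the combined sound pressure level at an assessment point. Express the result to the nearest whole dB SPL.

77 dB SPL

Apply inverse-square spreading to bring every level to the receiver, then sum 10^(L/10).
transformer: 74 − 20·log₁₀(22.0/3.4) = 74 − 16.22 = 57.78 dB SPL.
forklift: 93 − 20·log₁₀(20.6/3.4) = 93 − 15.65 = 77.35 dB SPL.
Σ 10^(L/10) = 5.495e+07 → L_total = 10·log₁₀(5.495e+07) = 77.40 dB SPL.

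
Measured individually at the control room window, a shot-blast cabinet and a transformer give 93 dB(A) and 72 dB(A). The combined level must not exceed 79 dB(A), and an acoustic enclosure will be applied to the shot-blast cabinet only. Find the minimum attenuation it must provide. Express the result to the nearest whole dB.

Everything except the shot-blast cabinet sums to 10^(72/10) = 1.585e+07 in linear terms, 72.00 dB(A).
To meet 79 dB(A) overall, the treated shot-blast cabinet may contribute at most 10^(79/10) − 1.585e+07 = 6.358e+07, i.e. 78.03 dB(A).
Required insertion loss = 93 − 78.03 = 14.97 dB.

15 dB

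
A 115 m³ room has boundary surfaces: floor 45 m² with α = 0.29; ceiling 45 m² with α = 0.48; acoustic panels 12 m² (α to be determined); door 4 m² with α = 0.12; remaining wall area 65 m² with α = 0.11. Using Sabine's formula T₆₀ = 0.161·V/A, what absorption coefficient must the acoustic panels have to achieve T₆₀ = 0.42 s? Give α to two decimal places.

0.15

From T₆₀ = 0.161·V/A, the target T₆₀ = 0.42 s needs A = 0.161·115/0.42 = 44.08 m².
Absorption from the other surfaces = 45·0.29 + 45·0.48 + 4·0.12 + 65·0.11 = 42.28 m², so the acoustic panels must supply 1.80 m² over 12 m².
α = 1.80/12 = 0.150.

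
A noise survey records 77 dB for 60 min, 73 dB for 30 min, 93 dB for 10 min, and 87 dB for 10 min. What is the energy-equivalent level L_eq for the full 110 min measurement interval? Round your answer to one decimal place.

Weight each interval's intensity by its duration and average over T = 110 min:
Σ tᵢ·10^(Lᵢ/10) = 60·10^(77/10) + 30·10^(73/10) + 10·10^(93/10) + 10·10^(87/10) = 2.857e+10.
L_eq = 10·log₁₀(2.857e+10/110) = 84.15 dB.

84.1 dB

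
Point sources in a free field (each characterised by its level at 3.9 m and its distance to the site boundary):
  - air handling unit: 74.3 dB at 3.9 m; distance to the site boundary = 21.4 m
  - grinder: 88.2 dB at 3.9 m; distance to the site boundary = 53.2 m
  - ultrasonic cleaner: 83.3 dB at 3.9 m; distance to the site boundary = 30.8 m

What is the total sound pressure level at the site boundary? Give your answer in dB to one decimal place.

Propagate each source to the receiver with L = L_ref − 20·log₁₀(r/r_ref), then add intensities.
air handling unit: 74.3 − 20·log₁₀(21.4/3.9) = 74.3 − 14.79 = 59.51 dB.
grinder: 88.2 − 20·log₁₀(53.2/3.9) = 88.2 − 22.70 = 65.50 dB.
ultrasonic cleaner: 83.3 − 20·log₁₀(30.8/3.9) = 83.3 − 17.95 = 65.35 dB.
Σ 10^(L/10) = 7.872e+06 → L_total = 10·log₁₀(7.872e+06) = 68.96 dB.

69.0 dB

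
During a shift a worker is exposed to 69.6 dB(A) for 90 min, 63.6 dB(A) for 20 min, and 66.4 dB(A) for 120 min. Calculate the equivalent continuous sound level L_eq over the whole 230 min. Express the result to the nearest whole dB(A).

68 dB(A)

The energy average is taken in the linear domain: L_eq = 10·log₁₀[(Σ tᵢ·10^(Lᵢ/10))/T], T = 230 min.
Σ tᵢ·10^(Lᵢ/10) = 90·10^(69.6/10) + 20·10^(63.6/10) + 120·10^(66.4/10) = 1.390e+09.
L_eq = 10·log₁₀(1.390e+09/230) = 67.81 dB(A).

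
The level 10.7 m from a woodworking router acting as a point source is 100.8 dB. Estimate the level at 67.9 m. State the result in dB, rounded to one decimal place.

For a point source, L₂ = L₁ − 20·log₁₀(r₂/r₁).
L₂ = 100.8 − 20·log₁₀(67.9/10.7) = 100.8 − 16.050 = 84.75 dB.

84.8 dB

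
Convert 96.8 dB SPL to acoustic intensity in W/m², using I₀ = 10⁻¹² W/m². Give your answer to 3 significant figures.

0.00479 W/m²

I/I₀ = 10^(96.8/10) = 4.786e+09, so I = 4.786e+09 × 10⁻¹² W/m².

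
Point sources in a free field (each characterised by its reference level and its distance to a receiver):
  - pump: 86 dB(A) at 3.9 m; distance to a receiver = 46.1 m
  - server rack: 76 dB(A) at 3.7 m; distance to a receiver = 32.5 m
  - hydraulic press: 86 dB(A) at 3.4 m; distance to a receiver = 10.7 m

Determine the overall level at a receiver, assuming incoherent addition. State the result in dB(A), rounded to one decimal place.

76.4 dB(A)

Propagate each source to the receiver with L = L_ref − 20·log₁₀(r/r_ref), then add intensities.
pump: 86 − 20·log₁₀(46.1/3.9) = 86 − 21.45 = 64.55 dB(A).
server rack: 76 − 20·log₁₀(32.5/3.7) = 76 − 18.87 = 57.13 dB(A).
hydraulic press: 86 − 20·log₁₀(10.7/3.4) = 86 − 9.96 = 76.04 dB(A).
Σ 10^(L/10) = 4.356e+07 → L_total = 10·log₁₀(4.356e+07) = 76.39 dB(A).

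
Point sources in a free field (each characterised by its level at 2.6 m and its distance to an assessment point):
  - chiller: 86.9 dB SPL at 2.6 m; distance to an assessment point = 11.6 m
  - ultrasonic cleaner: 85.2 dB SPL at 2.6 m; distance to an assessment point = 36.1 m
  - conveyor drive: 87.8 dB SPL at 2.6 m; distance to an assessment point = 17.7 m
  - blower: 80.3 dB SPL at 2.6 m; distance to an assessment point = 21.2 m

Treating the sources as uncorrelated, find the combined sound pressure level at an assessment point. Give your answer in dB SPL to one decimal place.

76.1 dB SPL

First find each source's level at the receiver (point-source: −20·log₁₀(r/r_ref)), then combine on an intensity basis.
chiller: 86.9 − 20·log₁₀(11.6/2.6) = 86.9 − 12.99 = 73.91 dB SPL.
ultrasonic cleaner: 85.2 − 20·log₁₀(36.1/2.6) = 85.2 − 22.85 = 62.35 dB SPL.
conveyor drive: 87.8 − 20·log₁₀(17.7/2.6) = 87.8 − 16.66 = 71.14 dB SPL.
blower: 80.3 − 20·log₁₀(21.2/2.6) = 80.3 − 18.23 = 62.07 dB SPL.
Σ 10^(L/10) = 4.094e+07 → L_total = 10·log₁₀(4.094e+07) = 76.12 dB SPL.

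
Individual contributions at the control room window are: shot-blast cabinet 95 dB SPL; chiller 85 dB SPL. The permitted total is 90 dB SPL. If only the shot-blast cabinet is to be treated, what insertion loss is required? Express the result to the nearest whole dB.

7 dB

Everything except the shot-blast cabinet sums to 10^(85/10) = 3.162e+08 in linear terms, 85.00 dB SPL.
The limit corresponds to 10^(90/10) = 1.000e+09; subtracting the fixed part leaves 6.838e+08 for the shot-blast cabinet, i.e. 88.35 dB SPL.
Required insertion loss = 95 − 88.35 = 6.65 dB.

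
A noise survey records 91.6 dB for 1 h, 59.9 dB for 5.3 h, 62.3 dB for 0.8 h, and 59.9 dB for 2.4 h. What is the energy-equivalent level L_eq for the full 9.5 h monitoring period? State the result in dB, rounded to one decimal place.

The energy average is taken in the linear domain: L_eq = 10·log₁₀[(Σ tᵢ·10^(Lᵢ/10))/T], T = 9.5 h.
Σ tᵢ·10^(Lᵢ/10) = 1·10^(91.6/10) + 5.3·10^(59.9/10) + 0.8·10^(62.3/10) + 2.4·10^(59.9/10) = 1.454e+09.
L_eq = 10·log₁₀(1.454e+09/9.5) = 81.85 dB.

81.8 dB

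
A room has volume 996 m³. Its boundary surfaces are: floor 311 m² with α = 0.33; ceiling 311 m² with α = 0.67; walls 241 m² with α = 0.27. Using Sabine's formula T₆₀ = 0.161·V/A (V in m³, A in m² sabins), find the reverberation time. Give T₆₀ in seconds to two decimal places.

Summing Sᵢαᵢ: 311·0.33 + 311·0.67 + 241·0.27 = 376.07 m².
T₆₀ = 0.161·V/A = 0.161·996/376.07 = 0.426 s.

0.43 s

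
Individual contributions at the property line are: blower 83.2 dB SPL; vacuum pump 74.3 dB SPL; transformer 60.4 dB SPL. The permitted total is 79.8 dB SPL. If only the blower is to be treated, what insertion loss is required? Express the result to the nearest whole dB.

Everything except the blower sums to 10^(74.3/10) + 10^(60.4/10) = 2.801e+07 in linear terms, 74.47 dB SPL.
The limit corresponds to 10^(79.8/10) = 9.550e+07; subtracting the fixed part leaves 6.749e+07 for the blower, i.e. 78.29 dB SPL.
Required insertion loss = 83.2 − 78.29 = 4.91 dB.

5 dB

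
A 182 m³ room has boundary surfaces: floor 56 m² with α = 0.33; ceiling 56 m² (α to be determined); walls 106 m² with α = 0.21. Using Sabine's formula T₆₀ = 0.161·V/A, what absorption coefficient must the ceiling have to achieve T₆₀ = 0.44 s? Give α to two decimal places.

0.46

A = 0.161·V/T₆₀ = 0.161·182/0.44 = 66.60 m² sabins.
Absorption from the other surfaces = 56·0.33 + 106·0.21 = 40.74 m², so the ceiling must supply 25.86 m² over 56 m².
α = 25.86/56 = 0.462.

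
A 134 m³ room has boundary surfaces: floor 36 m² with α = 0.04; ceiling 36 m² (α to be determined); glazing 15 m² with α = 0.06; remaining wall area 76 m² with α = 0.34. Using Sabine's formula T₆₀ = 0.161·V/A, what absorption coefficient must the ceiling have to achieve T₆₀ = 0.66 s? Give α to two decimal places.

From T₆₀ = 0.161·V/A, the target T₆₀ = 0.66 s needs A = 0.161·134/0.66 = 32.69 m².
Absorption from the other surfaces = 36·0.04 + 15·0.06 + 76·0.34 = 28.18 m², so the ceiling must supply 4.51 m² over 36 m².
α = 4.51/36 = 0.125.

0.13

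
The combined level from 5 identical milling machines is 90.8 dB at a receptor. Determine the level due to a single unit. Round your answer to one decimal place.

83.8 dB

Dividing the total intensity by 5 lowers the level by 10·log₁₀ 5 = 6.990 dB: L₁ = 90.8 − 6.990.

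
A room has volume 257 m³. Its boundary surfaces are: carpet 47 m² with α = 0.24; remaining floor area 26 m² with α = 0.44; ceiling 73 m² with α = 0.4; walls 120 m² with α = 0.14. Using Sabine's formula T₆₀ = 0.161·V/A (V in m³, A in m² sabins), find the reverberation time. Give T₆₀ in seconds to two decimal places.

Summing Sᵢαᵢ: 47·0.24 + 26·0.44 + 73·0.4 + 120·0.14 = 68.72 m².
T₆₀ = 0.161·V/A = 0.161·257/68.72 = 0.602 s.

0.60 s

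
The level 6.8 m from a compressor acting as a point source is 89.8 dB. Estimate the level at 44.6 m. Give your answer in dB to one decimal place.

Spherical spreading from a point source gives a 20·log₁₀(r₂/r₁) drop.
L₂ = 89.8 − 20·log₁₀(44.6/6.8) = 89.8 − 16.337 = 73.46 dB.

73.5 dB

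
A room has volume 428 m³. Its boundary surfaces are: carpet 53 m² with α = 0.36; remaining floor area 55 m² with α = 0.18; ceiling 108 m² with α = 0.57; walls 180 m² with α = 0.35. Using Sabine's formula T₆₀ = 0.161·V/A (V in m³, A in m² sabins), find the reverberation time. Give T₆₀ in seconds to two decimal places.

Summing Sᵢαᵢ: 53·0.36 + 55·0.18 + 108·0.57 + 180·0.35 = 153.54 m².
T₆₀ = 0.161 × 428 / 153.54 = 0.449 s.

0.45 s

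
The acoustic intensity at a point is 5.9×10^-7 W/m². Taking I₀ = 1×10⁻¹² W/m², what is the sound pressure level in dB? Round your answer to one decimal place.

Dividing by I₀ shifts the exponent by 12: I/I₀ = 5.9×10^5.
L = 10·(0.7709 + 5) = 57.71 dB.

57.7 dB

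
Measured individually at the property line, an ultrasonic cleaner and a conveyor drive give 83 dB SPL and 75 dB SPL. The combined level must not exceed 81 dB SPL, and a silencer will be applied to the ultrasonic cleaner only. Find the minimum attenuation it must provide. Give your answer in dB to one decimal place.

Fixed contribution from the other source: Σ 10^(L/10) = 10^(75/10) = 3.162e+07 (75.00 dB SPL).
The limit corresponds to 10^(81/10) = 1.259e+08; subtracting the fixed part leaves 9.427e+07 for the ultrasonic cleaner, i.e. 79.74 dB SPL.
Required insertion loss = 83 − 79.74 = 3.26 dB.

3.3 dB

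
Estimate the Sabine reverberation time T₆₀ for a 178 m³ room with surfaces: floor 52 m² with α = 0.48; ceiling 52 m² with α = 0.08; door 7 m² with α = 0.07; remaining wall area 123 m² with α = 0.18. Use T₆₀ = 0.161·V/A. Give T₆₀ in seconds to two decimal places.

A = Σ Sᵢαᵢ = 52·0.48 + 52·0.08 + 7·0.07 + 123·0.18 = 51.75 m².
T₆₀ = 0.161 × 178 / 51.75 = 0.554 s.

0.55 s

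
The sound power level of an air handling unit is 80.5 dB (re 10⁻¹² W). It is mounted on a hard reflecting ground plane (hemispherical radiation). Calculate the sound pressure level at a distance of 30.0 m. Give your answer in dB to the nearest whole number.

43 dB

Free-field hemispherical radiation: L_p = L_w − 10·log₁₀(2π·r²), r = 30.0 m.
2π·r² = 5655 m², 10·log₁₀ of that is 37.524 dB.
L_p = 80.5 − 37.524 = 42.98 dB.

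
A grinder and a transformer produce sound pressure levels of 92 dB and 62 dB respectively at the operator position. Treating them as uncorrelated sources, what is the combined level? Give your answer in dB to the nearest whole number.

92 dB

For uncorrelated sources the intensities add, so convert each level to linear form, sum, and take 10·log₁₀ of the total.
Σ 10^(L/10) = 10^(92/10) + 10^(62/10) = 1.586e+09.
L_total = 10·log₁₀(1.586e+09) = 92.00 dB.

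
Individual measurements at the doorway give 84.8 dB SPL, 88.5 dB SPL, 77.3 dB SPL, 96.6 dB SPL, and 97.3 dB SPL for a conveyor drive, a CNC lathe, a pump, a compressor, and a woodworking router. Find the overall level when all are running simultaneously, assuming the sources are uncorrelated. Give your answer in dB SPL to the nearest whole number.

For uncorrelated sources the intensities add, so convert each level to linear form, sum, and take 10·log₁₀ of the total.
Σ 10^(L/10) = 10^(84.8/10) + 10^(88.5/10) + 10^(77.3/10) + 10^(96.6/10) + 10^(97.3/10) = 1.100e+10.
L_total = 10·log₁₀(1.100e+10) = 100.42 dB SPL.

100 dB SPL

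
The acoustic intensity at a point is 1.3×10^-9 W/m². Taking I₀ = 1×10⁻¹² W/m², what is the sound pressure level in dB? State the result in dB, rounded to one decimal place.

31.1 dB

Dividing by I₀ shifts the exponent by 12: I/I₀ = 1.3×10^3.
L = 10·(0.1139 + 3) = 31.14 dB.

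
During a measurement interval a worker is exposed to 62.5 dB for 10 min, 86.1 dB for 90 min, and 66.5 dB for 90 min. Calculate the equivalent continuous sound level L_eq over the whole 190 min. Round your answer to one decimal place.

82.9 dB

L_eq = 10·log₁₀[(1/T)·Σ tᵢ·10^(Lᵢ/10)] with T = 190 min.
Σ tᵢ·10^(Lᵢ/10) = 10·10^(62.5/10) + 90·10^(86.1/10) + 90·10^(66.5/10) = 3.708e+10.
L_eq = 10·log₁₀(3.708e+10/190) = 82.90 dB.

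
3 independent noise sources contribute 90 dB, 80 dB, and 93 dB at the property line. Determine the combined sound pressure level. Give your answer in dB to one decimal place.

94.9 dB

For uncorrelated sources the intensities add, so convert each level to linear form, sum, and take 10·log₁₀ of the total.
Σ 10^(L/10) = 10^(90/10) + 10^(80/10) + 10^(93/10) = 3.095e+09.
L_total = 10·log₁₀(3.095e+09) = 94.91 dB.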